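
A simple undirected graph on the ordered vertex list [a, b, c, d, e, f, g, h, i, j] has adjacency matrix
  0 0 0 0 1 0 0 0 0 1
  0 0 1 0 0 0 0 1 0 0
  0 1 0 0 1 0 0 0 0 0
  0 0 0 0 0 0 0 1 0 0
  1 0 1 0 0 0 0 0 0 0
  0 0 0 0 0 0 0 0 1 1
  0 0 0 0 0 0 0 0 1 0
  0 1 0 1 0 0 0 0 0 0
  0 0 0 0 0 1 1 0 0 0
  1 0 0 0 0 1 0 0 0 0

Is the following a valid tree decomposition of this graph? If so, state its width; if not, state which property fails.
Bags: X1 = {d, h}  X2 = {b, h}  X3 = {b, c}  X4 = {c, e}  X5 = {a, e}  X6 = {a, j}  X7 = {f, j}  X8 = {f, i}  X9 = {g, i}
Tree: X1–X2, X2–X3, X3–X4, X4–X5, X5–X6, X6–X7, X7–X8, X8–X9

Yes; width 1.

Checking the three conditions: (i) the bags cover all of {a, b, c, d, e, f, g, h, i, j}; (ii) for each edge, some bag contains both endpoints; (iii) the bags containing any fixed vertex form a subtree. All hold, so the decomposition is valid with width 2 − 1 = 1.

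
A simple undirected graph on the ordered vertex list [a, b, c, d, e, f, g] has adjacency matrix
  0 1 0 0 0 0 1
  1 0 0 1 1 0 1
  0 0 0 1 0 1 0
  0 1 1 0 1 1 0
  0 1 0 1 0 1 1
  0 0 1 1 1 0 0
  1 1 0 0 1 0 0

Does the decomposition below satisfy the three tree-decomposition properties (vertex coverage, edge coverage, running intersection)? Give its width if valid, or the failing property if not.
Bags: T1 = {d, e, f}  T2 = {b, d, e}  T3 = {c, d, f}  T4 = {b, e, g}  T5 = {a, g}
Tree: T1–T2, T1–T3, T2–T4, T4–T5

No — edge (b,a) lies in no bag.

A tree decomposition must satisfy three properties: every vertex lies in some bag; for every edge, both endpoints lie together in some bag; and for every vertex, the bags containing it form a connected subtree. Here edge (b,a) lies in no bag, so the decomposition is invalid.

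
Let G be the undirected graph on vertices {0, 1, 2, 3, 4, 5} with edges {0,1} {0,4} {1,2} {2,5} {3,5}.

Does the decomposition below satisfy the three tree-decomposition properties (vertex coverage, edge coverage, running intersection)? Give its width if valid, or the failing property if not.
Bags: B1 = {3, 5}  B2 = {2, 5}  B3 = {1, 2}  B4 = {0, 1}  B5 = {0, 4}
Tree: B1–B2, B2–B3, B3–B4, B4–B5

Checking the three conditions: (i) the bags cover all of {0, 1, 2, 3, 4, 5}; (ii) for each edge, some bag contains both endpoints; (iii) the bags containing any fixed vertex form a subtree. All hold, so the decomposition is valid with width 2 − 1 = 1.

Yes; width 1.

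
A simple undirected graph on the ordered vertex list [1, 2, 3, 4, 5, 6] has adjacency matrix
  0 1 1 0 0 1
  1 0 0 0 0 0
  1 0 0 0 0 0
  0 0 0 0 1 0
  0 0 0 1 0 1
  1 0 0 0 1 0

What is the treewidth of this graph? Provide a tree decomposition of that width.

Treewidth 1.
One optimal decomposition is:
Bags: B1 = {1, 2}  B2 = {1, 6}  B3 = {1, 3}  B4 = {5, 6}  B5 = {4, 5}
Tree: B1–B2, B1–B3, B2–B4, B4–B5

The largest bag has 2 vertices, giving width 1; this decomposition certifies tw(G) ≤ 1. G has an edge, so its treewidth is at least 1. Therefore the treewidth is 1.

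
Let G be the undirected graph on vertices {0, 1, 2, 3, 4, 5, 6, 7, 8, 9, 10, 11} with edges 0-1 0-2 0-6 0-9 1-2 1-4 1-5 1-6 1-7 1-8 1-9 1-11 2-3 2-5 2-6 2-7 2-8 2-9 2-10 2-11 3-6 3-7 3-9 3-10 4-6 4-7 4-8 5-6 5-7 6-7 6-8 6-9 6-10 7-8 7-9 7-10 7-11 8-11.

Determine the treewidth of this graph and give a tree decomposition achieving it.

Treewidth 4.
One optimal decomposition is:
Bags: B1 = {0, 1, 2, 6, 9}  B2 = {1, 2, 6, 7, 9}  B3 = {2, 3, 6, 7, 9}  B4 = {1, 2, 6, 7, 8}  B5 = {1, 2, 7, 8, 11}  B6 = {2, 3, 6, 7, 10}  B7 = {1, 2, 5, 6, 7}  B8 = {1, 4, 6, 7, 8}
Tree: B1–B2, B2–B3, B2–B4, B4–B5, B3–B6, B4–B7, B4–B8

Each bag holds 5 vertices, so the decomposition has width 4, which upper-bounds the treewidth. Conversely, {1, 2, 7, 8, 11} is a clique of size 5, and the vertices of any clique must share a bag in every tree decomposition; so some bag has ≥ 5 vertices and tw(G) ≥ 4. Therefore the treewidth is 4.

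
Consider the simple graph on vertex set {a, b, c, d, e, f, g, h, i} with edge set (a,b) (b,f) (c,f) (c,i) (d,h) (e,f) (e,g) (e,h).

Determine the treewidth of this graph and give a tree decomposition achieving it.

Treewidth 1.
One such decomposition:
Bags: B1 = {d, h}  B2 = {e, h}  B3 = {e, f}  B4 = {e, g}  B5 = {b, f}  B6 = {c, f}  B7 = {c, i}  B8 = {a, b}
Tree: B1–B2, B2–B3, B3–B4, B3–B5, B5–B6, B6–B7, B5–B8

The largest bag has 2 vertices, giving width 1; this decomposition certifies tw(G) ≤ 1. Since G has at least one edge (e.g. h–d), it is not an edgeless graph, so tw(G) ≥ 1. The upper and lower bounds meet at 1, so that is the treewidth.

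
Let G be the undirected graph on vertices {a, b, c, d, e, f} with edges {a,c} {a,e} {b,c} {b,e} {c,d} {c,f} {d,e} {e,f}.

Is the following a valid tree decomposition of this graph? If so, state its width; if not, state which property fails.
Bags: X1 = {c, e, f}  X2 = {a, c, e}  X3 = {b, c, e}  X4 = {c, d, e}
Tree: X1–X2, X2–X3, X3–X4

Checking the three conditions: (i) the bags cover all of {a, b, c, d, e, f}; (ii) for each edge, some bag contains both endpoints; (iii) the bags containing any fixed vertex form a subtree. All hold, so the decomposition is valid with width 3 − 1 = 2.

Yes; width 2.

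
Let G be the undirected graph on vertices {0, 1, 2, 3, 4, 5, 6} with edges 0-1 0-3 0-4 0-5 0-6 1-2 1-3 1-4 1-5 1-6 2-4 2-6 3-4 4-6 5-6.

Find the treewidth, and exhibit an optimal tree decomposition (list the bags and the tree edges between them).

Treewidth 3.
One such decomposition:
Bags: B1 = {0, 1, 5, 6}  B2 = {0, 1, 4, 6}  B3 = {1, 2, 4, 6}  B4 = {0, 1, 3, 4}
Tree: B1–B2, B2–B3, B2–B4

Each bag holds 4 vertices, so the decomposition has width 3, which upper-bounds the treewidth. On the other hand G contains the 4-clique {0, 1, 3, 4}. A clique must lie in a single bag of any decomposition, so no decomposition can have width below 3. Therefore the treewidth is 3.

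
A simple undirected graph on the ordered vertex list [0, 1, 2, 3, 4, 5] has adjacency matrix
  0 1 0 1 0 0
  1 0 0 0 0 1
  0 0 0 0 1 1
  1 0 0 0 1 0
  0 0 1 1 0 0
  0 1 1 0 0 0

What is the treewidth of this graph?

A width-2 tree decomposition is:
Bags: B1 = {2, 4, 5}  B2 = {1, 4, 5}  B3 = {0, 1, 4}  B4 = {0, 3, 4}
Tree: B1–B2, B2–B3, B3–B4
The largest bag has 3 vertices, giving width 2; this decomposition certifies tw(G) ≤ 2. The edges 4–2–5–1–0–3–4 form a cycle, so G is not a tree and its treewidth is at least 2. The upper and lower bounds meet at 2, so that is the treewidth.

2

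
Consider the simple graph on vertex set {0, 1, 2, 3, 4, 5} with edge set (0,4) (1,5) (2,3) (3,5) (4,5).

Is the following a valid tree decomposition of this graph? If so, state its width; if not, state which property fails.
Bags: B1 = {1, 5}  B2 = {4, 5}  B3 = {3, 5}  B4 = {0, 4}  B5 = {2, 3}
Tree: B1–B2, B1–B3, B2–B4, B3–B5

Every vertex of G appears in some bag (union = {0, 1, 2, 3, 4, 5}); every edge is covered by a bag; and for each vertex v the set of bags containing v is connected in the bag tree. The decomposition is therefore valid. The largest bag has 2 vertices, so the width is 1.

Yes; width 1.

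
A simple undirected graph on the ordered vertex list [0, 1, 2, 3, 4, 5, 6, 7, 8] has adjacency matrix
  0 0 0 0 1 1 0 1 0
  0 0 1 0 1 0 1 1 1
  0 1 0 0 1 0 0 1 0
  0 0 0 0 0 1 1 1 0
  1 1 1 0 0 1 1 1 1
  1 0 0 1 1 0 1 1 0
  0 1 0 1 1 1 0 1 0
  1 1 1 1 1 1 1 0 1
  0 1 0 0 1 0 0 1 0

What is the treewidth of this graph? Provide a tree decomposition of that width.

Each bag holds 4 vertices, so the decomposition has width 3, which upper-bounds the treewidth. For the lower bound, the 4 vertices {3, 5, 6, 7} are pairwise adjacent, and any tree decomposition puts a clique entirely inside one bag — forcing width ≥ 3. The upper and lower bounds meet at 3, so that is the treewidth.

Treewidth 3.
One such decomposition:
Bags: B1 = {1, 2, 4, 7}  B2 = {1, 4, 6, 7}  B3 = {4, 5, 6, 7}  B4 = {3, 5, 6, 7}  B5 = {0, 4, 5, 7}  B6 = {1, 4, 7, 8}
Tree: B1–B2, B2–B3, B3–B4, B3–B5, B1–B6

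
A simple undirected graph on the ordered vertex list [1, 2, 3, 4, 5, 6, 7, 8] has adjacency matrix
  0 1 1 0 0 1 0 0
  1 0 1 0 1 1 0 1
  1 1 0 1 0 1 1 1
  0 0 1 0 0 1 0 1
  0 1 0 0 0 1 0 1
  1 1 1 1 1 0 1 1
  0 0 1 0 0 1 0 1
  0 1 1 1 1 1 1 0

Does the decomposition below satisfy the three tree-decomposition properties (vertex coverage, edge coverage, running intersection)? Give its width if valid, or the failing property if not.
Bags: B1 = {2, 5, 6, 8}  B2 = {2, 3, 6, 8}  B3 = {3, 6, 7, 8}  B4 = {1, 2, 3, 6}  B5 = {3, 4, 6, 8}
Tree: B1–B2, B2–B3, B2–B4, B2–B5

Checking the three conditions: (i) the bags cover all of {1, 2, 3, 4, 5, 6, 7, 8}; (ii) for each edge, some bag contains both endpoints; (iii) the bags containing any fixed vertex form a subtree. All hold, so the decomposition is valid with width 4 − 1 = 3.

Yes; width 3.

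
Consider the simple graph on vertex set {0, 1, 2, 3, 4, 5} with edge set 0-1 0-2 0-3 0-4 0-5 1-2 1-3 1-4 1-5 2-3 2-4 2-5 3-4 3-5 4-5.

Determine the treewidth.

A width-5 tree decomposition is:
Bags: B1 = {0, 1, 2, 3, 4, 5}
Tree: (single bag)
A single bag containing all 6 vertices is trivially a valid decomposition of width 5. For the lower bound, the 6 vertices {0, 1, 2, 3, 4, 5} are pairwise adjacent, and any tree decomposition puts a clique entirely inside one bag — forcing width ≥ 5. Hence tw(G) = 5 exactly.

5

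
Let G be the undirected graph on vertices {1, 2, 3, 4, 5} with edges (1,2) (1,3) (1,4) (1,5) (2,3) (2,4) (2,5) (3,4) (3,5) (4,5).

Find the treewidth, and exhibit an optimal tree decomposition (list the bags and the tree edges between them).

With just one bag of size 5, the width is 5 − 1 = 4, so tw(G) ≤ 4. Conversely, {1, 2, 3, 4, 5} is a clique of size 5, and the vertices of any clique must share a bag in every tree decomposition; so some bag has ≥ 5 vertices and tw(G) ≥ 4. Hence tw(G) = 4 exactly.

Treewidth 4.
One such decomposition:
Bags: B1 = {1, 2, 3, 4, 5}
Tree: (single bag)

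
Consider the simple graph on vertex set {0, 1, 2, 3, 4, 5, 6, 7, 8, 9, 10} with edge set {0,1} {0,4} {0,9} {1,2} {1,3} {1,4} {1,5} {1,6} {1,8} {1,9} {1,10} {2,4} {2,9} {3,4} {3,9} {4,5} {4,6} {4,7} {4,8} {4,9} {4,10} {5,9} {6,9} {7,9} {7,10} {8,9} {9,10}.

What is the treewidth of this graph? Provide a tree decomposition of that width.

Each bag holds 4 vertices, so the decomposition has width 3, which upper-bounds the treewidth. Conversely, {0, 1, 4, 9} is a clique of size 4, and the vertices of any clique must share a bag in every tree decomposition; so some bag has ≥ 4 vertices and tw(G) ≥ 3. The upper and lower bounds meet at 3, so that is the treewidth.

Treewidth 3.
Bags: B1 = {1, 4, 6, 9}  B2 = {1, 3, 4, 9}  B3 = {1, 4, 9, 10}  B4 = {1, 4, 5, 9}  B5 = {4, 7, 9, 10}  B6 = {1, 4, 8, 9}  B7 = {1, 2, 4, 9}  B8 = {0, 1, 4, 9}
Tree: B1–B2, B1–B3, B2–B4, B3–B5, B3–B6, B2–B7, B3–B8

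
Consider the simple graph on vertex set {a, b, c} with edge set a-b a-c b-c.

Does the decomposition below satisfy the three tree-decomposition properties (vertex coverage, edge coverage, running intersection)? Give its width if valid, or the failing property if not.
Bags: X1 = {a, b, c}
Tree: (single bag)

Yes; width 2.

Every vertex of G appears in some bag (union = {a, b, c}); every edge is covered by a bag; and for each vertex v the set of bags containing v is connected in the bag tree. The decomposition is therefore valid. The largest bag has 3 vertices, so the width is 2.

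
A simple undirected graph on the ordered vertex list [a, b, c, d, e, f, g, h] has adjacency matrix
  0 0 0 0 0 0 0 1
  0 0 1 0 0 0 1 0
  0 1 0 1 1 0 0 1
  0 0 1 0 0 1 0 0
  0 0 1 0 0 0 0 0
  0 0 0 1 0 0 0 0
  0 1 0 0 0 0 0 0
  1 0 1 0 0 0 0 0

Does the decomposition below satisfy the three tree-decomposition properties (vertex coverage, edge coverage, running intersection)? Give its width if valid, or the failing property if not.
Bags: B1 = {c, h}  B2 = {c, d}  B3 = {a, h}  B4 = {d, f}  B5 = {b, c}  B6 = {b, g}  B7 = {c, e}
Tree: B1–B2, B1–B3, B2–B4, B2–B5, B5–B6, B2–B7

Yes; width 1.

Vertex coverage: the bags together contain {a, b, c, d, e, f, g, h}, the full vertex set. Edge coverage: each edge of G has both endpoints in at least one bag. Running intersection: for every vertex, the bags containing it form a connected subtree. All three properties hold, so this is a valid tree decomposition of width max|bag| − 1 = 1, and hence tw(G) ≤ 1.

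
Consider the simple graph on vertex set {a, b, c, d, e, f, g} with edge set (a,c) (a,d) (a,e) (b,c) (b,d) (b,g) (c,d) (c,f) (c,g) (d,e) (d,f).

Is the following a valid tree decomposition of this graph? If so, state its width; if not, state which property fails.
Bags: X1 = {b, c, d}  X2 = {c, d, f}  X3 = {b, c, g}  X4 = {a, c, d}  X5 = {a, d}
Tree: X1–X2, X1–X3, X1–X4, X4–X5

A tree decomposition must satisfy three properties: every vertex lies in some bag; for every edge, both endpoints lie together in some bag; and for every vertex, the bags containing it form a connected subtree. Here vertex e appears in no bag, so the decomposition is invalid.

No — vertex e appears in no bag.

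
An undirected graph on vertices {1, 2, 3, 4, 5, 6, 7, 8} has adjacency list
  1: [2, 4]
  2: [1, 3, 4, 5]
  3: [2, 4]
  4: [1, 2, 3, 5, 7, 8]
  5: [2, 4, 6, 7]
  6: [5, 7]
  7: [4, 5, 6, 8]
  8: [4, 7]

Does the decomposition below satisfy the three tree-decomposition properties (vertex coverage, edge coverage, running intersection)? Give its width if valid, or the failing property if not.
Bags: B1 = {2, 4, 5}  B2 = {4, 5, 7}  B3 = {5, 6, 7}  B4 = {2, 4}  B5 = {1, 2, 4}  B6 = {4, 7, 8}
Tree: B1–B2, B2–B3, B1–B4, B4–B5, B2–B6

No — vertex 3 appears in no bag.

A tree decomposition must satisfy three properties: every vertex lies in some bag; for every edge, both endpoints lie together in some bag; and for every vertex, the bags containing it form a connected subtree. Here vertex 3 appears in no bag, so the decomposition is invalid.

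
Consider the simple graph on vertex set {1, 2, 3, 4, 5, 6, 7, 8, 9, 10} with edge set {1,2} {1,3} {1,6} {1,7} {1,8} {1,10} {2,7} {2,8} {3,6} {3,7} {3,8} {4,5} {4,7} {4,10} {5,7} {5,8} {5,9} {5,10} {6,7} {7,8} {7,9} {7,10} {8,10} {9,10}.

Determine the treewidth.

A width-3 tree decomposition is:
Bags: B1 = {1, 7, 8, 10}  B2 = {1, 2, 7, 8}  B3 = {1, 3, 7, 8}  B4 = {1, 3, 6, 7}  B5 = {5, 7, 8, 10}  B6 = {5, 7, 9, 10}  B7 = {4, 5, 7, 10}
Tree: B1–B2, B2–B3, B3–B4, B1–B5, B5–B6, B5–B7
Every bag has size at most 4, so the width is 4 − 1 = 3 and tw(G) ≤ 3. For the lower bound, the 4 vertices {1, 3, 7, 8} are pairwise adjacent, and any tree decomposition puts a clique entirely inside one bag — forcing width ≥ 3. The upper and lower bounds meet at 3, so that is the treewidth.

3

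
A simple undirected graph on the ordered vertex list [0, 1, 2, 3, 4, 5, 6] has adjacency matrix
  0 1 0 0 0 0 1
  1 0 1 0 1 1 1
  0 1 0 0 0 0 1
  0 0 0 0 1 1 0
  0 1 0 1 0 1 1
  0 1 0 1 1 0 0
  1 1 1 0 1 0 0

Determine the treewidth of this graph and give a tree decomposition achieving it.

Treewidth 2.
Bags: B1 = {1, 4, 5}  B2 = {1, 4, 6}  B3 = {1, 2, 6}  B4 = {0, 1, 6}  B5 = {3, 4, 5}
Tree: B1–B2, B2–B3, B2–B4, B1–B5

The largest bag has 3 vertices, giving width 2; this decomposition certifies tw(G) ≤ 2. On the other hand G contains the 3-clique {1, 4, 5}. A clique must lie in a single bag of any decomposition, so no decomposition can have width below 2. Combining the bounds, tw(G) = 2.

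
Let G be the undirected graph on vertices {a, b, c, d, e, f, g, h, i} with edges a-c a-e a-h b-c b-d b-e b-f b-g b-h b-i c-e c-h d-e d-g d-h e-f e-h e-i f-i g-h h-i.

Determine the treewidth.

3

A width-3 tree decomposition is:
Bags: B1 = {b, d, e, h}  B2 = {b, c, e, h}  B3 = {b, e, h, i}  B4 = {b, e, f, i}  B5 = {a, c, e, h}  B6 = {b, d, g, h}
Tree: B1–B2, B1–B3, B3–B4, B2–B5, B1–B6
Each bag holds 4 vertices, so the decomposition has width 3, which upper-bounds the treewidth. Conversely, {a, c, e, h} is a clique of size 4, and the vertices of any clique must share a bag in every tree decomposition; so some bag has ≥ 4 vertices and tw(G) ≥ 3. The upper and lower bounds meet at 3, so that is the treewidth.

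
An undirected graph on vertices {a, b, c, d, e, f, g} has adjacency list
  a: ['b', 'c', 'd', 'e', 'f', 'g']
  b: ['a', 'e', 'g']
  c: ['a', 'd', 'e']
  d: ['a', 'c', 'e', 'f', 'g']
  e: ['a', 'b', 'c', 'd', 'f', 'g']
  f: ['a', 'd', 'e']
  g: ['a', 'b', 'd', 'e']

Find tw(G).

3

A width-3 tree decomposition is:
Bags: B1 = {a, d, e, g}  B2 = {a, c, d, e}  B3 = {a, d, e, f}  B4 = {a, b, e, g}
Tree: B1–B2, B1–B3, B1–B4
The largest bag has 4 vertices, giving width 3; this decomposition certifies tw(G) ≤ 3. Conversely, {a, d, e, g} is a clique of size 4, and the vertices of any clique must share a bag in every tree decomposition; so some bag has ≥ 4 vertices and tw(G) ≥ 3. The upper and lower bounds meet at 3, so that is the treewidth.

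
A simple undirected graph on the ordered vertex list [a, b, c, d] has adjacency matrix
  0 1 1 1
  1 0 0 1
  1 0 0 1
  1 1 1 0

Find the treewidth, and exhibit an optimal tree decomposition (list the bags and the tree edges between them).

Each bag holds 3 vertices, so the decomposition has width 2, which upper-bounds the treewidth. For the lower bound, the 3 vertices {a, c, d} are pairwise adjacent, and any tree decomposition puts a clique entirely inside one bag — forcing width ≥ 2. Combining the bounds, tw(G) = 2.

Treewidth 2.
Bags: B1 = {a, c, d}  B2 = {a, b, d}
Tree: B1–B2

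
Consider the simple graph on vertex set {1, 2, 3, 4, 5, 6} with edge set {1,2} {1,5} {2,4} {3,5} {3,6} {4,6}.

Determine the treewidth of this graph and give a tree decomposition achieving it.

Every bag has size at most 3, so the width is 3 − 1 = 2 and tw(G) ≤ 2. The edges 4–2–1–5–3–6–4 form a cycle, so G is not a tree and its treewidth is at least 2. Hence tw(G) = 2 exactly.

Treewidth 2.
One optimal decomposition is:
Bags: B1 = {1, 2, 4}  B2 = {1, 4, 5}  B3 = {3, 4, 5}  B4 = {3, 4, 6}
Tree: B1–B2, B2–B3, B3–B4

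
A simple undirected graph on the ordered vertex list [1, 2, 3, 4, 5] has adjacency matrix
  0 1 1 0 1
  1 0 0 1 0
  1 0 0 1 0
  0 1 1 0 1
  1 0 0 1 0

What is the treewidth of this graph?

2

A width-2 tree decomposition is:
Bags: B1 = {1, 4, 5}  B2 = {1, 2, 4}  B3 = {1, 3, 4}
Tree: B1–B2, B2–B3
Each bag holds 3 vertices, so the decomposition has width 2, which upper-bounds the treewidth. The edges 5–4–2–1–5 form a cycle, so G is not a tree and its treewidth is at least 2. The upper and lower bounds meet at 2, so that is the treewidth.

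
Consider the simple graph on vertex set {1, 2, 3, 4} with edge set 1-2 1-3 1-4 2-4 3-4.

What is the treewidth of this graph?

A width-2 tree decomposition is:
Bags: B1 = {1, 2, 4}  B2 = {1, 3, 4}
Tree: B1–B2
Every bag has size at most 3, so the width is 3 − 1 = 2 and tw(G) ≤ 2. On the other hand G contains the 3-clique {1, 2, 4}. A clique must lie in a single bag of any decomposition, so no decomposition can have width below 2. Therefore the treewidth is 2.

2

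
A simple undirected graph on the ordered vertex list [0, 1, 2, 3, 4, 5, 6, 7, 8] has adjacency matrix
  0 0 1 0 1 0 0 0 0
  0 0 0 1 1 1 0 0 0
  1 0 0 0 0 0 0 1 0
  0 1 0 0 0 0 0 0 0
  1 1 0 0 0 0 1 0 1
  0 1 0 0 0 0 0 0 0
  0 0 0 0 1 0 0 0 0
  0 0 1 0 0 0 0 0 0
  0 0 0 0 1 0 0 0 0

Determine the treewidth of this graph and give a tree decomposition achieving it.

The largest bag has 2 vertices, giving width 1; this decomposition certifies tw(G) ≤ 1. Any graph with an edge has treewidth ≥ 1, and G has the edge 1–4. The upper and lower bounds meet at 1, so that is the treewidth.

Treewidth 1.
One such decomposition:
Bags: B1 = {1, 4}  B2 = {4, 8}  B3 = {1, 3}  B4 = {0, 4}  B5 = {4, 6}  B6 = {0, 2}  B7 = {1, 5}  B8 = {2, 7}
Tree: B1–B2, B1–B3, B1–B4, B4–B5, B4–B6, B1–B7, B6–B8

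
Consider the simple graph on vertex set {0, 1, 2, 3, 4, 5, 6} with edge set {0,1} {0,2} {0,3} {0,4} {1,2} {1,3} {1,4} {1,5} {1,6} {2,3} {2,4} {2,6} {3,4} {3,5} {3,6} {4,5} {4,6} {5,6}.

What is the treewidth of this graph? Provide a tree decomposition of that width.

Treewidth 4.
One optimal decomposition is:
Bags: B1 = {1, 2, 3, 4, 6}  B2 = {0, 1, 2, 3, 4}  B3 = {1, 3, 4, 5, 6}
Tree: B1–B2, B1–B3

Each bag holds 5 vertices, so the decomposition has width 4, which upper-bounds the treewidth. For the lower bound, the 5 vertices {0, 1, 2, 3, 4} are pairwise adjacent, and any tree decomposition puts a clique entirely inside one bag — forcing width ≥ 4. Therefore the treewidth is 4.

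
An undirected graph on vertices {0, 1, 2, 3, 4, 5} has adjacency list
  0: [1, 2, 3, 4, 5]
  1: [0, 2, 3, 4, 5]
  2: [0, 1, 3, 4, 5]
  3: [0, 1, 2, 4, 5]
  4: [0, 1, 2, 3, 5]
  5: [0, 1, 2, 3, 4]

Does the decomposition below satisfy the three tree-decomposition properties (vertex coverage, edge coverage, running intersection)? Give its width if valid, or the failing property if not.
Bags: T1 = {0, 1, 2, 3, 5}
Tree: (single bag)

No — vertex 4 appears in no bag.

A tree decomposition must satisfy three properties: every vertex lies in some bag; for every edge, both endpoints lie together in some bag; and for every vertex, the bags containing it form a connected subtree. Here vertex 4 appears in no bag, so the decomposition is invalid.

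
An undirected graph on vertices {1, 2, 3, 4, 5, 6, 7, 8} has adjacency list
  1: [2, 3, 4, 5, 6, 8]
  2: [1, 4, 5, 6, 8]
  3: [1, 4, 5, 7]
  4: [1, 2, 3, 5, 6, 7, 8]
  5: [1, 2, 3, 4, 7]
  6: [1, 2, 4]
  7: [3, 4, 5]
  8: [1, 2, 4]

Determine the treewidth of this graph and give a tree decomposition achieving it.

Each bag holds 4 vertices, so the decomposition has width 3, which upper-bounds the treewidth. On the other hand G contains the 4-clique {1, 2, 4, 8}. A clique must lie in a single bag of any decomposition, so no decomposition can have width below 3. Hence tw(G) = 3 exactly.

Treewidth 3.
Bags: B1 = {1, 2, 4, 8}  B2 = {1, 2, 4, 6}  B3 = {1, 2, 4, 5}  B4 = {1, 3, 4, 5}  B5 = {3, 4, 5, 7}
Tree: B1–B2, B1–B3, B3–B4, B4–B5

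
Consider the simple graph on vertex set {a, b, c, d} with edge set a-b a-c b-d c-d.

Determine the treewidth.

2

A width-2 tree decomposition is:
Bags: B1 = {a, c, d}  B2 = {a, b, d}
Tree: B1–B2
Each bag holds 3 vertices, so the decomposition has width 2, which upper-bounds the treewidth. Since a–c–d–b–a is a cycle in G, G is not acyclic. Forests are exactly the graphs of treewidth ≤ 1, so tw(G) ≥ 2. Therefore the treewidth is 2.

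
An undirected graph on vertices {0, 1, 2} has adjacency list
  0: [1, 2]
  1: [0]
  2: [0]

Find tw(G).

A width-1 tree decomposition is:
Bags: B1 = {0, 1}  B2 = {0, 2}
Tree: B1–B2
Every bag has size at most 2, so the width is 2 − 1 = 1 and tw(G) ≤ 1. G has an edge, so its treewidth is at least 1. The upper and lower bounds meet at 1, so that is the treewidth.

1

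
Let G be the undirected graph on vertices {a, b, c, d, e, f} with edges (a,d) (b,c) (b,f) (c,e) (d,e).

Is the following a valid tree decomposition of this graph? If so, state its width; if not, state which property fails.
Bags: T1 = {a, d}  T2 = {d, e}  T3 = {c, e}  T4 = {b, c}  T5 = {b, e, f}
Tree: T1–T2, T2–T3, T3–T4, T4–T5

A tree decomposition must satisfy three properties: every vertex lies in some bag; for every edge, both endpoints lie together in some bag; and for every vertex, the bags containing it form a connected subtree. Here bags containing vertex e are not connected in the tree, so the decomposition is invalid.

No — bags containing vertex e are not connected in the tree.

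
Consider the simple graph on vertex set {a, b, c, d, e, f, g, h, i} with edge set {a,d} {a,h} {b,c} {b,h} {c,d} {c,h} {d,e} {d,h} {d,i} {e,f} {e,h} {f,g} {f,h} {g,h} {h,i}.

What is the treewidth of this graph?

2

A width-2 tree decomposition is:
Bags: B1 = {d, h, i}  B2 = {d, e, h}  B3 = {e, f, h}  B4 = {a, d, h}  B5 = {c, d, h}  B6 = {f, g, h}  B7 = {b, c, h}
Tree: B1–B2, B2–B3, B2–B4, B4–B5, B3–B6, B5–B7
The largest bag has 3 vertices, giving width 2; this decomposition certifies tw(G) ≤ 2. Conversely, {d, e, h} is a clique of size 3, and the vertices of any clique must share a bag in every tree decomposition; so some bag has ≥ 3 vertices and tw(G) ≥ 2. Therefore the treewidth is 2.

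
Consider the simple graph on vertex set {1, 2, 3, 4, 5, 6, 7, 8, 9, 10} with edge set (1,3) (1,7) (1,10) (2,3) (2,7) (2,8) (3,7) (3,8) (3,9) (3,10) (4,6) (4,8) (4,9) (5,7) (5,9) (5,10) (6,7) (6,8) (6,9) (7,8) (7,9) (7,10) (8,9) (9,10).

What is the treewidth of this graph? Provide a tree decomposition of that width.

Treewidth 3.
Bags: B1 = {5, 7, 9, 10}  B2 = {3, 7, 9, 10}  B3 = {3, 7, 8, 9}  B4 = {6, 7, 8, 9}  B5 = {1, 3, 7, 10}  B6 = {4, 6, 8, 9}  B7 = {2, 3, 7, 8}
Tree: B1–B2, B2–B3, B3–B4, B2–B5, B4–B6, B3–B7

Every bag has size at most 4, so the width is 4 − 1 = 3 and tw(G) ≤ 3. For the lower bound, the 4 vertices {4, 6, 8, 9} are pairwise adjacent, and any tree decomposition puts a clique entirely inside one bag — forcing width ≥ 3. The upper and lower bounds meet at 3, so that is the treewidth.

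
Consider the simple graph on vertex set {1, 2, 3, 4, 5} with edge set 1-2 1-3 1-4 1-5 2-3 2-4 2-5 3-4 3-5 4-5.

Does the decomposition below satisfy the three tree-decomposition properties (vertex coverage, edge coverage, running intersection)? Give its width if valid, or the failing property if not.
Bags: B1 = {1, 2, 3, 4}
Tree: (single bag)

No — vertex 5 appears in no bag.

A tree decomposition must satisfy three properties: every vertex lies in some bag; for every edge, both endpoints lie together in some bag; and for every vertex, the bags containing it form a connected subtree. Here vertex 5 appears in no bag, so the decomposition is invalid.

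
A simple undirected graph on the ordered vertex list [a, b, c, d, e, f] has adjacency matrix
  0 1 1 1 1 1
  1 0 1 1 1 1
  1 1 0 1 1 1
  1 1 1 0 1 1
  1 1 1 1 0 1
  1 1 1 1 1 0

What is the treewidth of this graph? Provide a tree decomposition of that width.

A single bag containing all 6 vertices is trivially a valid decomposition of width 5. For the lower bound, the 6 vertices {a, b, c, d, e, f} are pairwise adjacent, and any tree decomposition puts a clique entirely inside one bag — forcing width ≥ 5. Hence tw(G) = 5 exactly.

Treewidth 5.
Bags: B1 = {a, b, c, d, e, f}
Tree: (single bag)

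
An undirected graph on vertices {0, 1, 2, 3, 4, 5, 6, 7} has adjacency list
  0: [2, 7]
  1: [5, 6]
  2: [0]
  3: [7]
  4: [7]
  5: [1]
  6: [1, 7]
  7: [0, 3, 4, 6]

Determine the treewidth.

1

A width-1 tree decomposition is:
Bags: B1 = {6, 7}  B2 = {0, 7}  B3 = {3, 7}  B4 = {0, 2}  B5 = {1, 6}  B6 = {1, 5}  B7 = {4, 7}
Tree: B1–B2, B2–B3, B2–B4, B1–B5, B5–B6, B2–B7
The largest bag has 2 vertices, giving width 1; this decomposition certifies tw(G) ≤ 1. Since G has at least one edge (e.g. 7–6), it is not an edgeless graph, so tw(G) ≥ 1. Therefore the treewidth is 1.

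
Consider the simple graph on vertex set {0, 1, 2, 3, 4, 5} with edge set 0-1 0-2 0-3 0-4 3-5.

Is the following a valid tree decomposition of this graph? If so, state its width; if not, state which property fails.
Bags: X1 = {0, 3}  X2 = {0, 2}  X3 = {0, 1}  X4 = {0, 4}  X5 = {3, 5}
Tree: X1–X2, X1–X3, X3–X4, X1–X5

Yes; width 1.

Checking the three conditions: (i) the bags cover all of {0, 1, 2, 3, 4, 5}; (ii) for each edge, some bag contains both endpoints; (iii) the bags containing any fixed vertex form a subtree. All hold, so the decomposition is valid with width 2 − 1 = 1.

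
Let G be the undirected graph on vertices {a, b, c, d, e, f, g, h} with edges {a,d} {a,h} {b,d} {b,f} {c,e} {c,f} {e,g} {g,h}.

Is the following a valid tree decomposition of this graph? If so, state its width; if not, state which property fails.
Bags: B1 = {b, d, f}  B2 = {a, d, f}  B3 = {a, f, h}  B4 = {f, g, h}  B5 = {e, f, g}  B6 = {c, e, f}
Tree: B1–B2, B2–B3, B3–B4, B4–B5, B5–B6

Yes; width 2.

Vertex coverage: the bags together contain {a, b, c, d, e, f, g, h}, the full vertex set. Edge coverage: each edge of G has both endpoints in at least one bag. Running intersection: for every vertex, the bags containing it form a connected subtree. All three properties hold, so this is a valid tree decomposition of width max|bag| − 1 = 2, and hence tw(G) ≤ 2.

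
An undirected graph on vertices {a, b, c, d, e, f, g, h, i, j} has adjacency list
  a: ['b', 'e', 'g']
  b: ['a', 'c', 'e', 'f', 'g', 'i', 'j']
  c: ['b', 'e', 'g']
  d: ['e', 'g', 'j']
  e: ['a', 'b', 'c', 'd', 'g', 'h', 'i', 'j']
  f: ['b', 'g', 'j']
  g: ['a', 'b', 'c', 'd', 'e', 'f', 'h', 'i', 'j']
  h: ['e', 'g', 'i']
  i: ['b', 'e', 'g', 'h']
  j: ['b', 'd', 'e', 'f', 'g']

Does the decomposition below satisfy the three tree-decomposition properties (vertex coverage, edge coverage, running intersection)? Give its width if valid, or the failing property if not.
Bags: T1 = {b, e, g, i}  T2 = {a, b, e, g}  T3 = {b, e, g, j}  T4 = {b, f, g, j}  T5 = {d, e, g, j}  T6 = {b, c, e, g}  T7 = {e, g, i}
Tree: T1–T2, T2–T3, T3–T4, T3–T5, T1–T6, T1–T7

No — vertex h appears in no bag.

A tree decomposition must satisfy three properties: every vertex lies in some bag; for every edge, both endpoints lie together in some bag; and for every vertex, the bags containing it form a connected subtree. Here vertex h appears in no bag, so the decomposition is invalid.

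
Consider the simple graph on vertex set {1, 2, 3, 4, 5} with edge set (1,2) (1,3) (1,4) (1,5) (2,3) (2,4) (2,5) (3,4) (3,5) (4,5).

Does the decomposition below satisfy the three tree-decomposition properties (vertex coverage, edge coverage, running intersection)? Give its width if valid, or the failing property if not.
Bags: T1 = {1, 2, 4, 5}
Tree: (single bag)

A tree decomposition must satisfy three properties: every vertex lies in some bag; for every edge, both endpoints lie together in some bag; and for every vertex, the bags containing it form a connected subtree. Here vertex 3 appears in no bag, so the decomposition is invalid.

No — vertex 3 appears in no bag.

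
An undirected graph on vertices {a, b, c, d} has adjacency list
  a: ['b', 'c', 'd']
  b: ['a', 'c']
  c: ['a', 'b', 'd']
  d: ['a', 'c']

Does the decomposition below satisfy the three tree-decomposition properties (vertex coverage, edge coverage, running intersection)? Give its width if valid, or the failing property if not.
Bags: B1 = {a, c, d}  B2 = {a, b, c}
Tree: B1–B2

Vertex coverage: the bags together contain {a, b, c, d}, the full vertex set. Edge coverage: each edge of G has both endpoints in at least one bag. Running intersection: for every vertex, the bags containing it form a connected subtree. All three properties hold, so this is a valid tree decomposition of width max|bag| − 1 = 2, and hence tw(G) ≤ 2.

Yes; width 2.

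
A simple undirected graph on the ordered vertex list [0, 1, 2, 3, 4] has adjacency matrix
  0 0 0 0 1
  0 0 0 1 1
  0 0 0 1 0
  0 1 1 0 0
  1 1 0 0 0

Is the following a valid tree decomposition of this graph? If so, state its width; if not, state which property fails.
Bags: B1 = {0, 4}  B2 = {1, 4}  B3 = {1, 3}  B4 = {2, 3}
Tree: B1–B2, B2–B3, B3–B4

Yes; width 1.

Every vertex of G appears in some bag (union = {0, 1, 2, 3, 4}); every edge is covered by a bag; and for each vertex v the set of bags containing v is connected in the bag tree. The decomposition is therefore valid. The largest bag has 2 vertices, so the width is 1.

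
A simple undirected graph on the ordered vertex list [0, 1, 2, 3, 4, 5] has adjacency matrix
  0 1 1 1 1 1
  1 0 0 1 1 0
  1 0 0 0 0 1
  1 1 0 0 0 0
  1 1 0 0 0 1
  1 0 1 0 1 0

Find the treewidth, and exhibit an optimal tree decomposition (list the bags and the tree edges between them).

Every bag has size at most 3, so the width is 3 − 1 = 2 and tw(G) ≤ 2. Conversely, {0, 1, 3} is a clique of size 3, and the vertices of any clique must share a bag in every tree decomposition; so some bag has ≥ 3 vertices and tw(G) ≥ 2. The upper and lower bounds meet at 2, so that is the treewidth.

Treewidth 2.
Bags: B1 = {0, 4, 5}  B2 = {0, 1, 4}  B3 = {0, 1, 3}  B4 = {0, 2, 5}
Tree: B1–B2, B2–B3, B1–B4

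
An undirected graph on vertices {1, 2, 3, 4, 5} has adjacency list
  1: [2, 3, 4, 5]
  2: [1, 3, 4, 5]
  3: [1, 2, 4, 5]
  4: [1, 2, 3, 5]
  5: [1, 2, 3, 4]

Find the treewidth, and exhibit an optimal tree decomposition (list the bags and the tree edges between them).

Treewidth 4.
Bags: B1 = {1, 2, 3, 4, 5}
Tree: (single bag)

With just one bag of size 5, the width is 5 − 1 = 4, so tw(G) ≤ 4. On the other hand G contains the 5-clique {1, 2, 3, 4, 5}. A clique must lie in a single bag of any decomposition, so no decomposition can have width below 4. Hence tw(G) = 4 exactly.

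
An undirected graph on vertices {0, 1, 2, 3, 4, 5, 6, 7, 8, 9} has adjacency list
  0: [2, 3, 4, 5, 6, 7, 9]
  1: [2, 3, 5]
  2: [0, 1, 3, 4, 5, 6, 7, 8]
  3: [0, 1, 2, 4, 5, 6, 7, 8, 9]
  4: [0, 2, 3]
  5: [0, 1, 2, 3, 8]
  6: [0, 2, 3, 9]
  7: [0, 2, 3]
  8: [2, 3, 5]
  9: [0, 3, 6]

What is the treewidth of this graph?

A width-3 tree decomposition is:
Bags: B1 = {0, 2, 3, 4}  B2 = {0, 2, 3, 5}  B3 = {2, 3, 5, 8}  B4 = {0, 2, 3, 7}  B5 = {0, 2, 3, 6}  B6 = {1, 2, 3, 5}  B7 = {0, 3, 6, 9}
Tree: B1–B2, B2–B3, B1–B4, B2–B5, B2–B6, B5–B7
Each bag holds 4 vertices, so the decomposition has width 3, which upper-bounds the treewidth. For the lower bound, the 4 vertices {0, 3, 6, 9} are pairwise adjacent, and any tree decomposition puts a clique entirely inside one bag — forcing width ≥ 3. Hence tw(G) = 3 exactly.

3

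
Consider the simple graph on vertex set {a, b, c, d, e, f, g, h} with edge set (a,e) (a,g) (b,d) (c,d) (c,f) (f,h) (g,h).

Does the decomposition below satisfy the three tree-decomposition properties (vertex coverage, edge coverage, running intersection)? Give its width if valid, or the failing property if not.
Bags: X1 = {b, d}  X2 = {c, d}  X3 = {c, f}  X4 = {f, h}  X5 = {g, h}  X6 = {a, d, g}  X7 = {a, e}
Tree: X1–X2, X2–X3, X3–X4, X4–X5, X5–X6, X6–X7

No — bags containing vertex d are not connected in the tree.

A tree decomposition must satisfy three properties: every vertex lies in some bag; for every edge, both endpoints lie together in some bag; and for every vertex, the bags containing it form a connected subtree. Here bags containing vertex d are not connected in the tree, so the decomposition is invalid.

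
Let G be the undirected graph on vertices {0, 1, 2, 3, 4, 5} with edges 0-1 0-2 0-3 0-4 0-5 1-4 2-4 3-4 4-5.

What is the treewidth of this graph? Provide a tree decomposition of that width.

Each bag holds 3 vertices, so the decomposition has width 2, which upper-bounds the treewidth. For the lower bound, the 3 vertices {0, 1, 4} are pairwise adjacent, and any tree decomposition puts a clique entirely inside one bag — forcing width ≥ 2. Combining the bounds, tw(G) = 2.

Treewidth 2.
One optimal decomposition is:
Bags: B1 = {0, 1, 4}  B2 = {0, 4, 5}  B3 = {0, 2, 4}  B4 = {0, 3, 4}
Tree: B1–B2, B1–B3, B1–B4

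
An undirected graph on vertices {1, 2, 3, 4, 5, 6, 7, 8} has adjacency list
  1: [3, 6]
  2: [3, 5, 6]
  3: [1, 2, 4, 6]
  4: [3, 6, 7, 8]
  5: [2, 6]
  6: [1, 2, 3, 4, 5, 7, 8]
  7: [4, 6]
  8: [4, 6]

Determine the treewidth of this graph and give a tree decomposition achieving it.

The largest bag has 3 vertices, giving width 2; this decomposition certifies tw(G) ≤ 2. Conversely, {4, 6, 8} is a clique of size 3, and the vertices of any clique must share a bag in every tree decomposition; so some bag has ≥ 3 vertices and tw(G) ≥ 2. Therefore the treewidth is 2.

Treewidth 2.
Bags: B1 = {4, 6, 7}  B2 = {3, 4, 6}  B3 = {4, 6, 8}  B4 = {1, 3, 6}  B5 = {2, 3, 6}  B6 = {2, 5, 6}
Tree: B1–B2, B1–B3, B2–B4, B2–B5, B5–B6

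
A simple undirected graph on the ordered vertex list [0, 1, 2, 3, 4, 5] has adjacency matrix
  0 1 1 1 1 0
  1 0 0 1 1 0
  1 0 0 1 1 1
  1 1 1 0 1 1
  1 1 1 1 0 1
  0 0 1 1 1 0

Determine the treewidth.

A width-3 tree decomposition is:
Bags: B1 = {0, 1, 3, 4}  B2 = {0, 2, 3, 4}  B3 = {2, 3, 4, 5}
Tree: B1–B2, B2–B3
Every bag has size at most 4, so the width is 4 − 1 = 3 and tw(G) ≤ 3. For the lower bound, the 4 vertices {0, 1, 3, 4} are pairwise adjacent, and any tree decomposition puts a clique entirely inside one bag — forcing width ≥ 3. Hence tw(G) = 3 exactly.

3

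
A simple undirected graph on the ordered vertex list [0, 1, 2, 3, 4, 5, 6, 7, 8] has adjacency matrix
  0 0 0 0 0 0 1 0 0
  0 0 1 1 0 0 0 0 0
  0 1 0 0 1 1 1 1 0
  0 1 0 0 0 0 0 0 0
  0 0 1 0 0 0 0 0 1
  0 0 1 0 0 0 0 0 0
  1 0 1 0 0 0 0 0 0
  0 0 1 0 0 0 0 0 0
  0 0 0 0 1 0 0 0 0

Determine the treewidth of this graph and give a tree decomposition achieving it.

Each bag holds 2 vertices, so the decomposition has width 1, which upper-bounds the treewidth. Any graph with an edge has treewidth ≥ 1, and G has the edge 2–4. The upper and lower bounds meet at 1, so that is the treewidth.

Treewidth 1.
Bags: B1 = {2, 4}  B2 = {2, 7}  B3 = {2, 5}  B4 = {1, 2}  B5 = {4, 8}  B6 = {2, 6}  B7 = {0, 6}  B8 = {1, 3}
Tree: B1–B2, B1–B3, B3–B4, B1–B5, B4–B6, B6–B7, B4–B8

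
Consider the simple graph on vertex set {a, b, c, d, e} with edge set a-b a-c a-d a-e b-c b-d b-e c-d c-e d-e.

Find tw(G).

4

A width-4 tree decomposition is:
Bags: B1 = {a, b, c, d, e}
Tree: (single bag)
A single bag containing all 5 vertices is trivially a valid decomposition of width 4. Conversely, {a, b, c, d, e} is a clique of size 5, and the vertices of any clique must share a bag in every tree decomposition; so some bag has ≥ 5 vertices and tw(G) ≥ 4. Combining the bounds, tw(G) = 4.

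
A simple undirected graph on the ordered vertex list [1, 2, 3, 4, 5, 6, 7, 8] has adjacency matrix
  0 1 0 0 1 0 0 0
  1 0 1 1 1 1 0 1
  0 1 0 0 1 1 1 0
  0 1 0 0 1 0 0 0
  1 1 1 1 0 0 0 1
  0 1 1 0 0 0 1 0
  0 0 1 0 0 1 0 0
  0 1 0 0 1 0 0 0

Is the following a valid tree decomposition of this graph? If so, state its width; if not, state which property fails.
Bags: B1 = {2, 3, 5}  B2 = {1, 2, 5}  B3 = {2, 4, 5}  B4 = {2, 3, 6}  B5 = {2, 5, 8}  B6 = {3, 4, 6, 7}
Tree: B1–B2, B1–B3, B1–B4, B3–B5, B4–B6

A tree decomposition must satisfy three properties: every vertex lies in some bag; for every edge, both endpoints lie together in some bag; and for every vertex, the bags containing it form a connected subtree. Here bags containing vertex 4 are not connected in the tree, so the decomposition is invalid.

No — bags containing vertex 4 are not connected in the tree.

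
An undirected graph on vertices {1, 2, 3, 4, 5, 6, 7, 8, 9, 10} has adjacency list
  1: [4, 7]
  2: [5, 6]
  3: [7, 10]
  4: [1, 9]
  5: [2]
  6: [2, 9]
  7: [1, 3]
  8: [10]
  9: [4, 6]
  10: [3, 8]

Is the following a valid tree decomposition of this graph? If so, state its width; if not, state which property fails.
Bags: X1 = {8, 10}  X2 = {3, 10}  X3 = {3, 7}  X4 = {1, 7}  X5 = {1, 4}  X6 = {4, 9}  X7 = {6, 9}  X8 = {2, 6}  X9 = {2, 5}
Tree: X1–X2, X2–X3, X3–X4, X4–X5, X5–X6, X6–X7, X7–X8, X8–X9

Yes; width 1.

Vertex coverage: the bags together contain {1, 2, 3, 4, 5, 6, 7, 8, 9, 10}, the full vertex set. Edge coverage: each edge of G has both endpoints in at least one bag. Running intersection: for every vertex, the bags containing it form a connected subtree. All three properties hold, so this is a valid tree decomposition of width max|bag| − 1 = 1, and hence tw(G) ≤ 1.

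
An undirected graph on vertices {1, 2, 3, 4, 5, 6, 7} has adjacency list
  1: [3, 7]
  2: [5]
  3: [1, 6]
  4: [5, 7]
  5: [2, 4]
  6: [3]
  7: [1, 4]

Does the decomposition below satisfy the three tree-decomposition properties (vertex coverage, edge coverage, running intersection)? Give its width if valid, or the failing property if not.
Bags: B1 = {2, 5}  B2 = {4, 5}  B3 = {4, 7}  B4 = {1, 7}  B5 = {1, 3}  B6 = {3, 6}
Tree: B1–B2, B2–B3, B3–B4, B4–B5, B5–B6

Yes; width 1.

Every vertex of G appears in some bag (union = {1, 2, 3, 4, 5, 6, 7}); every edge is covered by a bag; and for each vertex v the set of bags containing v is connected in the bag tree. The decomposition is therefore valid. The largest bag has 2 vertices, so the width is 1.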